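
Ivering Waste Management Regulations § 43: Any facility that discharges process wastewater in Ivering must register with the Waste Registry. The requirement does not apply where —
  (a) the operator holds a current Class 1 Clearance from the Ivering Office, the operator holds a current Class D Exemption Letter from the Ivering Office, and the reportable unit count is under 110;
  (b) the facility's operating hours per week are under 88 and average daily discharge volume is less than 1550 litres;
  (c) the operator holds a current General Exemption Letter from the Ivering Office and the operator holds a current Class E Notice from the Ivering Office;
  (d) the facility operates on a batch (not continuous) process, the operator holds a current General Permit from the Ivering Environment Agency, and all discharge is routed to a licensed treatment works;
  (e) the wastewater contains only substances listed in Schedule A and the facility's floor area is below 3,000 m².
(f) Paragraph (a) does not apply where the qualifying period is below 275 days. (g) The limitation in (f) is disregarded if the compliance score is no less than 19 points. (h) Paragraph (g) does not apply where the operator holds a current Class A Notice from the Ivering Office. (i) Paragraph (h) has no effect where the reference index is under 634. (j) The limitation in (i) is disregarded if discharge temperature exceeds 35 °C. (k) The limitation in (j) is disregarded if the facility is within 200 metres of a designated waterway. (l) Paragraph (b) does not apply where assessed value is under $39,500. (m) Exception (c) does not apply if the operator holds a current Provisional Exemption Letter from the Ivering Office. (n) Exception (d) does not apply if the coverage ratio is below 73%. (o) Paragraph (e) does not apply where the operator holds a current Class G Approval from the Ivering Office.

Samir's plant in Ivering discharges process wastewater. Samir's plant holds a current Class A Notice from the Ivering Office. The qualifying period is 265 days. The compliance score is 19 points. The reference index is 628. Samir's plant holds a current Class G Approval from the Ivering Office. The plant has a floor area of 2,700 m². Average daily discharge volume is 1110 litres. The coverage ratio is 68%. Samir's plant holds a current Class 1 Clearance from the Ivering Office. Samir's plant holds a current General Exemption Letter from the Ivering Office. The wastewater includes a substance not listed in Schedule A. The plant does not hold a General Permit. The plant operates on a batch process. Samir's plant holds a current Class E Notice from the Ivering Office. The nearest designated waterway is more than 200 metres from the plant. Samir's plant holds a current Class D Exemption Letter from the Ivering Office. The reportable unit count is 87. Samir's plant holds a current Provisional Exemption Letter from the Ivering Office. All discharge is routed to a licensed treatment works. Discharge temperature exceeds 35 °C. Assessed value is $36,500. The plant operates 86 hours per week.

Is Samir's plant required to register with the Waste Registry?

Yes — Samir's plant must register with the Waste Registry.

Exception (a) is satisfied on its face — a current Class 1 Clearance is held; a current Class D Exemption Letter is held; the reportable unit count is 87, under the 110 limit. Turning to paragraphs (f)–(k): (f) operates — the qualifying period is 265 days, below the 275 days limit. (g) would limit (f) — the compliance score is 19 points, meeting the 19 points threshold — but (h) sets (g) aside: (h) operates against (g): a current Class A Notice is held. (i) operates (the reference index is 628, under the 634 limit), but is displaced by (j): (j) operates against (i): discharge temperature exceeds 35 °C. (k) is inapplicable (the plant is more than 200 m from any designated waterway), so (j) stands. (a) is therefore removed.
Exception (b): the facility's operating hours per week are 86, under the 88 limit; average daily discharge volume is 1110 litres, less than the 1550 litres limit — every condition holds. But applying paragraph (l): (l) operates against (b): assessed value is $36,500, under the $39,500 limit. Exception (b) does not apply.
Exception (c)'s conditions are all satisfied: a current General Exemption Letter is held; a current Class E Notice is held. Turning to paragraph (m): (m) is triggered — a current Provisional Exemption Letter is held. Exception (c) does not apply.
Exception (d) fails — no General Permit is held.
Exception (e) requires that the wastewater contains only substances listed in Schedule A; but the wastewater includes a non-Schedule-A substance, so (e) is unavailable.
No exception is made out. Samir's plant falls within the general rule.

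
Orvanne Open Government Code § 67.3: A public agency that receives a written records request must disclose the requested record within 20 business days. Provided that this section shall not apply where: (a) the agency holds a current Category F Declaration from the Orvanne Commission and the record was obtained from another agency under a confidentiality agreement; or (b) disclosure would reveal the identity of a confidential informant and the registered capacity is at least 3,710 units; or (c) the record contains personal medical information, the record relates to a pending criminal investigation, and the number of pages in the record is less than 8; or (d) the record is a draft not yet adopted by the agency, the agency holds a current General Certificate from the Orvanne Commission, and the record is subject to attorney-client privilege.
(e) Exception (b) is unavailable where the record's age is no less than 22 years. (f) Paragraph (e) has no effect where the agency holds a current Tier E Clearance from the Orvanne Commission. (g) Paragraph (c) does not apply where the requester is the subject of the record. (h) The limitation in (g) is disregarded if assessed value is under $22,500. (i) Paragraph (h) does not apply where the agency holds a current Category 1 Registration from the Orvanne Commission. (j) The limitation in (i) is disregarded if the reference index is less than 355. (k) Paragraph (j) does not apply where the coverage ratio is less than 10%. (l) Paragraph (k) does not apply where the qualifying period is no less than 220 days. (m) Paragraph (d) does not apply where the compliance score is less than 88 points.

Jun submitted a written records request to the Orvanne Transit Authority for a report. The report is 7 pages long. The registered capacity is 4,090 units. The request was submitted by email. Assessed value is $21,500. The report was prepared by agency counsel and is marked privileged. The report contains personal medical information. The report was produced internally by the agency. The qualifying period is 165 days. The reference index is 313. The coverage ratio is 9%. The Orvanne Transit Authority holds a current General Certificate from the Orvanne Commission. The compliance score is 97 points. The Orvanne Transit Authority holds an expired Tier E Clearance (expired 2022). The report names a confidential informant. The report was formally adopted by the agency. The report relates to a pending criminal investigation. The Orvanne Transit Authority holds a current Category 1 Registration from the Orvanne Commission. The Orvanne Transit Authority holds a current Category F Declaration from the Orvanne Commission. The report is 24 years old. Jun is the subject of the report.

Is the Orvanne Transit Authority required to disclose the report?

Yes — the Orvanne Transit Authority must disclose the report.

Exception (a) does not apply: the report was produced internally.
Exception (b) is satisfied on its face — the report names a confidential informant; the registered capacity is 4,090 units, meeting the 3,710 units threshold. However, paragraphs (e)–(f) must be considered: (e) operates — the record's age is 24 years, meeting the 22 years threshold. (f), which would lift (e), is not triggered — there is no Tier E Clearance in force. So (b) is unavailable.
Exception (c) is satisfied on its face — the report contains personal medical information; the report relates to a pending investigation; the number of pages in the record is 7, less than the 8 limit. But applying paragraphs (g)–(l): (g) operates — Jun is the subject of the report. (h) would limit (g) — assessed value is $21,500, under the $22,500 limit — but (i) sets (h) aside: (i) is triggered — a current Category 1 Registration is held. (j) would limit (i) — the reference index is 313, less than the 355 limit — but (k) sets (j) aside: (k) is triggered — the coverage ratio is 9%, less than the 10% limit. (l) is not engaged (the qualifying period is 165 days, short of 220 days), so (k) stands. So (c) is unavailable.
Exception (d) fails — the report has been formally adopted.
No exception applies. The general rule governs.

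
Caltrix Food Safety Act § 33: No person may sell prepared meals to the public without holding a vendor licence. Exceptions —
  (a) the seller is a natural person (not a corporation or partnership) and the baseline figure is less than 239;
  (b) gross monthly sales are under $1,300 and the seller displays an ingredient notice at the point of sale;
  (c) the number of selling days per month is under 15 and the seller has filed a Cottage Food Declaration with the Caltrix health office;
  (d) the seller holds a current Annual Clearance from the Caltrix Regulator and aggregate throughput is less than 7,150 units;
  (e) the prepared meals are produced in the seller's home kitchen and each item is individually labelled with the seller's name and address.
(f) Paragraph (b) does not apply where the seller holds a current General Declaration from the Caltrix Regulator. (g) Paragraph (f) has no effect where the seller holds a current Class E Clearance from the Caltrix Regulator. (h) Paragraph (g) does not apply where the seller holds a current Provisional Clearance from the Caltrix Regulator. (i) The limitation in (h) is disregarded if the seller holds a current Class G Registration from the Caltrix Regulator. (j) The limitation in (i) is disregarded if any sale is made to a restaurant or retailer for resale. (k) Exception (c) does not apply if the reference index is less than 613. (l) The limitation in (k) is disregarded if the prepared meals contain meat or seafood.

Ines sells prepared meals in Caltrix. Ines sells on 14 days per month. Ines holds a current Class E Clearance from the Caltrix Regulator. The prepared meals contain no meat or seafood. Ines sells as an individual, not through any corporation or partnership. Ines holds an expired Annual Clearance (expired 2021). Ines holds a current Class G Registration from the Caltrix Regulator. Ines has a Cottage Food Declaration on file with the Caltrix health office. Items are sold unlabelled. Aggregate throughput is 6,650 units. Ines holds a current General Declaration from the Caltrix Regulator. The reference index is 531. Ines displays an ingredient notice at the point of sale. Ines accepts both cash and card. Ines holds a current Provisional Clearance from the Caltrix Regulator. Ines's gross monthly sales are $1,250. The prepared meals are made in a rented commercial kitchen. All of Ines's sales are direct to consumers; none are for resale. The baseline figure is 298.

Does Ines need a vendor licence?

Exception (a) does not apply: the baseline figure is 298, not less than 239.
Exception (b): gross monthly sales are $1,250, under the $1,300 limit; an ingredient notice is displayed — every condition holds. Under paragraphs (f)–(j): (f) is engaged (a current General Declaration is held), but yields to (g): (g) operates against (f): a current Class E Clearance is held. (h) is triggered (a current Provisional Clearance is held), but yields to (i): (i) operates against (h): a current Class G Registration is held. (j) is inapplicable (no sales are for resale), so (i) stands. Exception (b) stands.
Exception (c): the number of selling days per month is 14, under the 15 limit; a Cottage Food Declaration is on file — every condition holds. But: (k) operates — the reference index is 531, less than the 613 limit. (l), which would lift (k), does not operate here — the prepared meals contain no meat or seafood. (c) is therefore removed.
Exception (d) fails — the Annual Clearance is not current.
Exception (e) does not apply: the prepared meals are made in a commercial kitchen, not a home kitchen.

No — exception (b) applies; Ines is not required to hold a vendor licence.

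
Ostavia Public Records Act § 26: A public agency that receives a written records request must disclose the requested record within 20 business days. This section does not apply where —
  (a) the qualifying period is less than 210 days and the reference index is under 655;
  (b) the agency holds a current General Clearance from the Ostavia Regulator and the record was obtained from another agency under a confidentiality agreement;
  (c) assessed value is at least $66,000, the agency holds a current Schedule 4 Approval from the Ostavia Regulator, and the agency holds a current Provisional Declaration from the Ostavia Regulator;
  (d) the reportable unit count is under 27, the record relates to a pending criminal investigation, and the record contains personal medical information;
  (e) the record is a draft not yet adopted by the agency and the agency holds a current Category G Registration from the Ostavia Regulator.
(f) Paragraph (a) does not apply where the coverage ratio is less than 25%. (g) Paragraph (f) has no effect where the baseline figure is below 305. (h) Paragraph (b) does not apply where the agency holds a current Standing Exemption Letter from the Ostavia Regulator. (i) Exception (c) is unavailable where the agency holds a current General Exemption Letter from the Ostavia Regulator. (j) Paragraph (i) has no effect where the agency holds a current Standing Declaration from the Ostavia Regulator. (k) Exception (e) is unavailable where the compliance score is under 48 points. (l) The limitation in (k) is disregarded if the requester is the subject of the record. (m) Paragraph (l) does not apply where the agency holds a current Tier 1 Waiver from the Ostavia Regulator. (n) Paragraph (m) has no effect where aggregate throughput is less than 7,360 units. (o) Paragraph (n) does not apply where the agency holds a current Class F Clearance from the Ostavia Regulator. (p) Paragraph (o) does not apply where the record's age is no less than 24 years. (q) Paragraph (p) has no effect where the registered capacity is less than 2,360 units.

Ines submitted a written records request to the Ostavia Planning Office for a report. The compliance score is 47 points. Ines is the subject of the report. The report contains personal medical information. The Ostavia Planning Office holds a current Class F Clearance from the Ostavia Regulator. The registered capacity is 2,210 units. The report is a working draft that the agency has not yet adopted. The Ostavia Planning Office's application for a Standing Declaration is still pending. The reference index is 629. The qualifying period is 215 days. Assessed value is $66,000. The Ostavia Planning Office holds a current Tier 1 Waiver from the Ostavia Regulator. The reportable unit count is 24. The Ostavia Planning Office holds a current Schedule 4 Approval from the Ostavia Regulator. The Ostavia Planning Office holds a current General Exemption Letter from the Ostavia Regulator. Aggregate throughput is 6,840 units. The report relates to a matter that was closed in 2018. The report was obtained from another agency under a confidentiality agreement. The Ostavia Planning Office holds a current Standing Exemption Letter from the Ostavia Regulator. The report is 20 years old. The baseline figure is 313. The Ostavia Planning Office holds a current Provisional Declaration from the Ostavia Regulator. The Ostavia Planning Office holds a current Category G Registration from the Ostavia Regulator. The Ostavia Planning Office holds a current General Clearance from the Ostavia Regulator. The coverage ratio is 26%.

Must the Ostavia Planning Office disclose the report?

Exception (a) does not apply: the qualifying period is 215 days, not less than 210 days.
All of (b)'s requirements are met (a current General Clearance is held; the report was obtained under a confidentiality agreement). But: (h) applies — a current Standing Exemption Letter is held. (b) is therefore removed.
Exception (c)'s conditions are all satisfied: assessed value is $66,000, meeting the $66,000 threshold; a current Schedule 4 Approval is held; a current Provisional Declaration is held. But applying paragraphs (i)–(j): (i) operates — a current General Exemption Letter is held. (j) is inapplicable (there is no Standing Declaration in force), so (i) stands. Exception (c) does not apply.
Exception (d) requires that the record relates to a pending criminal investigation; but the report relates to a closed matter, so (d) is unavailable.
Exception (e): the report is an unadopted draft; a current Category G Registration is held — every condition holds. However, paragraphs (k)–(q) must be considered: (k) is engaged — the compliance score is 47 points, under the 48 points limit. (l) would limit (k) — Ines is the subject of the report — but (m) sets (l) aside: (m) operates against (l): a current Tier 1 Waiver is held. (n) operates (aggregate throughput is 6,840 units, less than the 7,360 units limit), but is overridden by (o): (o) operates against (n): a current Class F Clearance is held. (p), which would lift (o), is not triggered — the record's age is 20 years, short of 24 years. So (e) is unavailable.
No exception is made out. the Ostavia Planning Office falls within the general rule.

Yes — the Ostavia Planning Office must disclose the report.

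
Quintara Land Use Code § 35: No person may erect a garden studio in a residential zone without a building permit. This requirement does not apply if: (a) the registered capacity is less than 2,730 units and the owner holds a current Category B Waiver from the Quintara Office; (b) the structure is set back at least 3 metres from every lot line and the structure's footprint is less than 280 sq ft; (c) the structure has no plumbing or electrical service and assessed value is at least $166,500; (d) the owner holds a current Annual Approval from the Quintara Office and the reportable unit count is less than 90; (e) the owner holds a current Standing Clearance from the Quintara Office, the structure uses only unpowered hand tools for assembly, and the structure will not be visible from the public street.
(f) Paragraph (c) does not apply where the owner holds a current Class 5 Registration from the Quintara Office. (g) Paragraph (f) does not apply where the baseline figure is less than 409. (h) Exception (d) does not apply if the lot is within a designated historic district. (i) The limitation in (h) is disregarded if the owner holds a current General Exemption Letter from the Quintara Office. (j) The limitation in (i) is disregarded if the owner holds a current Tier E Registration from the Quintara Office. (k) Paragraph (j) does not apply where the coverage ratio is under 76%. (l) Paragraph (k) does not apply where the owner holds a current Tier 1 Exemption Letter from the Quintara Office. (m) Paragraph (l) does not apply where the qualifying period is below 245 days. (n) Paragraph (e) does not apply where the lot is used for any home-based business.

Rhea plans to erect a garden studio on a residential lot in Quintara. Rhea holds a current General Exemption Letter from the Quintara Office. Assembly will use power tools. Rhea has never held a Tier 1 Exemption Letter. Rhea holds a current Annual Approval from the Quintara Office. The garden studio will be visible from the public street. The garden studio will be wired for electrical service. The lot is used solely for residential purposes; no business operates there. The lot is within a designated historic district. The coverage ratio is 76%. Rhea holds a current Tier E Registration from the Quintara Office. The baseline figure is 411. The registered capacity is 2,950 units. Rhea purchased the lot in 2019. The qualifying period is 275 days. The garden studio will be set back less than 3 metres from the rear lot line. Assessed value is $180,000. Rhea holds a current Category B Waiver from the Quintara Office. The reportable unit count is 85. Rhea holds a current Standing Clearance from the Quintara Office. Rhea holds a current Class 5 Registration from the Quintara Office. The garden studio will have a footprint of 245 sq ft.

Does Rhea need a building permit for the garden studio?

Exception (a) does not apply: the registered capacity is 2,950 units, not less than 2,730 units.
Exception (b) fails — the rear setback is under 3 m.
Exception (c) requires that the structure has no plumbing or electrical service; but electrical service is planned, so (c) is unavailable.
Exception (d)'s conditions are all satisfied: a current Annual Approval is held; the reportable unit count is 85, less than the 90 limit. However, paragraphs (h)–(m) must be considered: (h) operates against (d): the lot is in a historic district. (i) operates (a current General Exemption Letter is held), but yields to (j): (j) applies — a current Tier E Registration is held. (k) is not triggered (the coverage ratio is 76%, not under 76%), so (j) stands. So (d) is unavailable.
Exception (e) does not apply: assembly uses power tools.
None of the exceptions is available; § 35 applies in full.

Yes — Rhea must obtain a building permit.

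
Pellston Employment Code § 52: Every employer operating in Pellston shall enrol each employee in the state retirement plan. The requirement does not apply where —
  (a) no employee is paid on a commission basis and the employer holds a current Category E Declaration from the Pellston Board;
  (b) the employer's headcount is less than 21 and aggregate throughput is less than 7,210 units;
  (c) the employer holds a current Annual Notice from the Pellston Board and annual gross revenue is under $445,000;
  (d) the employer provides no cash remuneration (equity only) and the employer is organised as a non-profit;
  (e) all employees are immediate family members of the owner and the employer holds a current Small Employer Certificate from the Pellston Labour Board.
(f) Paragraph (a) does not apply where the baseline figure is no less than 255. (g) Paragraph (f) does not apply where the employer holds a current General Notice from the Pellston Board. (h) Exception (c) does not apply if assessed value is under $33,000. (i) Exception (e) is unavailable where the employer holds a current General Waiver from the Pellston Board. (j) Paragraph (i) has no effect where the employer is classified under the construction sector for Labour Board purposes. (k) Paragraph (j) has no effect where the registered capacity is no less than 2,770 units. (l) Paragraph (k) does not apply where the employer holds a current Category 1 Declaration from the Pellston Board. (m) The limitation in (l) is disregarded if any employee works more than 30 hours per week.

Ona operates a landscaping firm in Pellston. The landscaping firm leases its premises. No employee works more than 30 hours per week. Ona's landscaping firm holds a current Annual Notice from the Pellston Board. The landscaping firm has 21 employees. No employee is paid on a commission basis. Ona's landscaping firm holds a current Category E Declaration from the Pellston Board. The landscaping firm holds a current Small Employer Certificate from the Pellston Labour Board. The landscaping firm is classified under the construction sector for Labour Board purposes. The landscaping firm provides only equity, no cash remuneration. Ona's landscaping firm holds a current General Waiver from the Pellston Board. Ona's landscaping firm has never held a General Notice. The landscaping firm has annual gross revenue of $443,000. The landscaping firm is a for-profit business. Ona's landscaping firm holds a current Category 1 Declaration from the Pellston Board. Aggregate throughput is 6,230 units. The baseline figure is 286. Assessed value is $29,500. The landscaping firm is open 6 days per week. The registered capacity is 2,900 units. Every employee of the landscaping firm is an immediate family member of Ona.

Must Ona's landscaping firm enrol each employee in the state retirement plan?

No — exception (e) applies; Ona's landscaping firm is not required to enrol each employee in the state retirement plan.

Exception (a) is satisfied on its face — no employee is paid on commission; a current Category E Declaration is held. But: (f) is triggered — the baseline figure is 286, meeting the 255 threshold. (g), which would lift (f), is not triggered — the General Notice is not current. Exception (a) does not apply.
Exception (b) does not apply: the employer's headcount is 21, not less than 21.
All of (c)'s requirements are met (a current Annual Notice is held; annual gross revenue is $443,000, under the $445,000 limit). But applying paragraph (h): (h) operates against (c): assessed value is $29,500, under the $33,000 limit. So (c) is unavailable.
Exception (d) fails — the employer is for-profit.
Exception (e)'s conditions are all satisfied: every employee is an immediate family member; a current Small Employer Certificate is held. Under paragraphs (i)–(m): (i) would limit (e) — a current General Waiver is held — but (j) sets (i) aside: (j) operates against (i): the landscaping firm is classified under the construction sector. (k) is engaged (the registered capacity is 2,900 units, meeting the 2,770 units threshold), but is itself disapplied by (l): (l) operates against (k): a current Category 1 Declaration is held. (m) is not triggered (no employee exceeds 30 hours/week), so (l) stands. (e) remains available.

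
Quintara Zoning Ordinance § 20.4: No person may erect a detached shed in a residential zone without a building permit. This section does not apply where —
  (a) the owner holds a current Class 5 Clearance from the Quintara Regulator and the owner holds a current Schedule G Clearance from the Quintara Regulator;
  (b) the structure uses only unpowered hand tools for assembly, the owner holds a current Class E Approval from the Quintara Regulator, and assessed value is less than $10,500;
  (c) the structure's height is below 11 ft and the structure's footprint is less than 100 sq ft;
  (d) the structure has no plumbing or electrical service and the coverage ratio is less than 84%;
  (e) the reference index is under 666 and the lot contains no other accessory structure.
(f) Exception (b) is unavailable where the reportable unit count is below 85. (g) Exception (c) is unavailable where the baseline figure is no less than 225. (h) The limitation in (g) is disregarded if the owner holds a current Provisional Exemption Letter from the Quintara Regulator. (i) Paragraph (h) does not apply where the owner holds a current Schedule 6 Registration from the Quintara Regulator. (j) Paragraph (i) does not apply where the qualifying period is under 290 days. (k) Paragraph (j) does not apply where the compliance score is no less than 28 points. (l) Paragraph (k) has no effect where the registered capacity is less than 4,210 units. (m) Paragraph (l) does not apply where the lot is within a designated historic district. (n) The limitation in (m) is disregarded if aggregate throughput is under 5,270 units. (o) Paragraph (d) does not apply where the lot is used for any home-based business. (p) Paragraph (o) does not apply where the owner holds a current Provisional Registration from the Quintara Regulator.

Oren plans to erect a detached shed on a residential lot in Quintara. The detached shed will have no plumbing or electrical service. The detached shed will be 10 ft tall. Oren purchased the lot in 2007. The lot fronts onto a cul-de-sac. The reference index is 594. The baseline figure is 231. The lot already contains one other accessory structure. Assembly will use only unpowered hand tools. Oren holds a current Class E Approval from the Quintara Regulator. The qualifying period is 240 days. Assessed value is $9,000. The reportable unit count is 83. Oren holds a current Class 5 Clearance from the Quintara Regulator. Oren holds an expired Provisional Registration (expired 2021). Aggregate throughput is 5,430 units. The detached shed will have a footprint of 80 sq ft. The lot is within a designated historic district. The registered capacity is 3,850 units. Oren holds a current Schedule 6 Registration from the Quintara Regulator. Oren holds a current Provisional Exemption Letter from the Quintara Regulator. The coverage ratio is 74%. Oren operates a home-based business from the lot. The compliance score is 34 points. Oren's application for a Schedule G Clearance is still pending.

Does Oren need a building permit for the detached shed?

Yes — Oren must obtain a building permit.

Exception (a) requires that the owner holds a current Schedule G Clearance from the Quintara Regulator; but no current Schedule G Clearance is held, so (a) is unavailable.
Exception (b)'s conditions are all satisfied: assembly uses only hand tools; a current Class E Approval is held; assessed value is $9,000, less than the $10,500 limit. But applying paragraph (f): (f) operates against (b): the reportable unit count is 83, below the 85 limit. (b) is therefore removed.
Exception (c): the structure's height is 10 ft, below the 11 ft limit; the structure's footprint is 80 sq ft, less than the 100 sq ft limit — every condition holds. But applying paragraphs (g)–(n): (g) is triggered — the baseline figure is 231, meeting the 225 threshold. (h) is triggered (a current Provisional Exemption Letter is held), but yields to (i): (i) operates against (h): a current Schedule 6 Registration is held. (j) would limit (i) — the qualifying period is 240 days, under the 290 days limit — but (k) sets (j) aside: (k) is triggered — the compliance score is 34 points, meeting the 28 points threshold. (l) operates (the registered capacity is 3,850 units, less than the 4,210 units limit), but is set aside by (m): (m) operates against (l): the lot is in a historic district. (n) does not operate here (aggregate throughput is 5,430 units, not under 5,270 units), so (m) stands. Exception (c) does not apply.
All of (d)'s requirements are met (there is no plumbing or electrical service; the coverage ratio is 74%, less than the 84% limit). But: (o) is triggered — a home-based business operates on the lot. (p) is not engaged (no current Provisional Registration is held), so (o) stands. (d) is therefore removed.
Exception (e) requires that the lot contains no other accessory structure; but the lot already has another accessory structure, so (e) is unavailable.
No exception displaces § 20.4.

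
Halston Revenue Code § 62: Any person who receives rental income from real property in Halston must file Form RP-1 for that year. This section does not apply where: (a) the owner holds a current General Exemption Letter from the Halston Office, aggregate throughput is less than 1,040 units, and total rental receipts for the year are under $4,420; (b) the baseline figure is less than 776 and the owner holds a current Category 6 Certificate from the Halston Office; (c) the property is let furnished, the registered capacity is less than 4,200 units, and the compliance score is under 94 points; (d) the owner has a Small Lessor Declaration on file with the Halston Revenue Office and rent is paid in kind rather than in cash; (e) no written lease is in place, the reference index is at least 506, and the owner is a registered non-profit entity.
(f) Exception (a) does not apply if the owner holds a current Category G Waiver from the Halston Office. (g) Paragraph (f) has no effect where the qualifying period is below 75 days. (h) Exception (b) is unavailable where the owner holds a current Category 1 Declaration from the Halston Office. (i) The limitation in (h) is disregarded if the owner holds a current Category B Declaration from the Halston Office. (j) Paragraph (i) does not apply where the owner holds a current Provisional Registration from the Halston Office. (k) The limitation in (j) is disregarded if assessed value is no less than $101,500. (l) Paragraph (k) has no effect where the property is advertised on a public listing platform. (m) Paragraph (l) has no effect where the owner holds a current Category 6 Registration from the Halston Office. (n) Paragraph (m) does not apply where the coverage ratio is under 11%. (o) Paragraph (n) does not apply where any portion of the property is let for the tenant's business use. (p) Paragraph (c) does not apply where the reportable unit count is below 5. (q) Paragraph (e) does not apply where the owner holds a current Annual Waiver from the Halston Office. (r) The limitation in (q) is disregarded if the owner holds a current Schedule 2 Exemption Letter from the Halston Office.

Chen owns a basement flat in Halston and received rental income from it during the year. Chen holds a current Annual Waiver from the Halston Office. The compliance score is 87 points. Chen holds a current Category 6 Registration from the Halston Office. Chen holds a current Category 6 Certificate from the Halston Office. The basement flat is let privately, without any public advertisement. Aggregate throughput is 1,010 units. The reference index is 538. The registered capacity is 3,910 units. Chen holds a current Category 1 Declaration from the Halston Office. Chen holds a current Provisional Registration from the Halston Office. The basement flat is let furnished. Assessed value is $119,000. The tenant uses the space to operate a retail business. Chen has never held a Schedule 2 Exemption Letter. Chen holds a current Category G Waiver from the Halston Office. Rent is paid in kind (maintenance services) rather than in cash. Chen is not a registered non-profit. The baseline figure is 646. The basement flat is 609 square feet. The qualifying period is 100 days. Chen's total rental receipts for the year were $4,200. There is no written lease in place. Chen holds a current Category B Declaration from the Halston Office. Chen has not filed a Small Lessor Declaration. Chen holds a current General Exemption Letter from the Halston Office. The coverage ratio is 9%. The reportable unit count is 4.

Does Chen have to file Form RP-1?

Exception (a) is satisfied on its face — a current General Exemption Letter is held; aggregate throughput is 1,010 units, less than the 1,040 units limit; total rental receipts for the year are $4,200, under the $4,420 limit. However, paragraphs (f)–(g) must be considered: (f) operates against (a): a current Category G Waiver is held. (g), which would lift (f), is not triggered — the qualifying period is 100 days, not below 75 days. Exception (a) does not apply.
All of (b)'s requirements are met (the baseline figure is 646, less than the 776 limit; a current Category 6 Certificate is held). Applying paragraphs (h)–(o): (h) would limit (b) — a current Category 1 Declaration is held — but (i) sets (h) aside: (i) applies — a current Category B Declaration is held. (j) would limit (i) — a current Provisional Registration is held — but (k) sets (j) aside: (k) operates — assessed value is $119,000, meeting the $101,500 threshold. (l), which would lift (k), is not triggered — the property is let privately without advertisement. Exception (b) stands.
All of (c)'s requirements are met (the property is let furnished; the registered capacity is 3,910 units, less than the 4,200 units limit; the compliance score is 87 points, under the 94 points limit). But: (p) operates against (c): the reportable unit count is 4, below the 5 limit. Exception (c) does not apply.
Exception (d) requires that the owner has a Small Lessor Declaration on file with the Halston Revenue Office; but no Small Lessor Declaration is on file, so (d) is unavailable.
Exception (e) does not apply: Chen is not a registered non-profit.

No — exception (b) applies; Chen is not required to file Form RP-1.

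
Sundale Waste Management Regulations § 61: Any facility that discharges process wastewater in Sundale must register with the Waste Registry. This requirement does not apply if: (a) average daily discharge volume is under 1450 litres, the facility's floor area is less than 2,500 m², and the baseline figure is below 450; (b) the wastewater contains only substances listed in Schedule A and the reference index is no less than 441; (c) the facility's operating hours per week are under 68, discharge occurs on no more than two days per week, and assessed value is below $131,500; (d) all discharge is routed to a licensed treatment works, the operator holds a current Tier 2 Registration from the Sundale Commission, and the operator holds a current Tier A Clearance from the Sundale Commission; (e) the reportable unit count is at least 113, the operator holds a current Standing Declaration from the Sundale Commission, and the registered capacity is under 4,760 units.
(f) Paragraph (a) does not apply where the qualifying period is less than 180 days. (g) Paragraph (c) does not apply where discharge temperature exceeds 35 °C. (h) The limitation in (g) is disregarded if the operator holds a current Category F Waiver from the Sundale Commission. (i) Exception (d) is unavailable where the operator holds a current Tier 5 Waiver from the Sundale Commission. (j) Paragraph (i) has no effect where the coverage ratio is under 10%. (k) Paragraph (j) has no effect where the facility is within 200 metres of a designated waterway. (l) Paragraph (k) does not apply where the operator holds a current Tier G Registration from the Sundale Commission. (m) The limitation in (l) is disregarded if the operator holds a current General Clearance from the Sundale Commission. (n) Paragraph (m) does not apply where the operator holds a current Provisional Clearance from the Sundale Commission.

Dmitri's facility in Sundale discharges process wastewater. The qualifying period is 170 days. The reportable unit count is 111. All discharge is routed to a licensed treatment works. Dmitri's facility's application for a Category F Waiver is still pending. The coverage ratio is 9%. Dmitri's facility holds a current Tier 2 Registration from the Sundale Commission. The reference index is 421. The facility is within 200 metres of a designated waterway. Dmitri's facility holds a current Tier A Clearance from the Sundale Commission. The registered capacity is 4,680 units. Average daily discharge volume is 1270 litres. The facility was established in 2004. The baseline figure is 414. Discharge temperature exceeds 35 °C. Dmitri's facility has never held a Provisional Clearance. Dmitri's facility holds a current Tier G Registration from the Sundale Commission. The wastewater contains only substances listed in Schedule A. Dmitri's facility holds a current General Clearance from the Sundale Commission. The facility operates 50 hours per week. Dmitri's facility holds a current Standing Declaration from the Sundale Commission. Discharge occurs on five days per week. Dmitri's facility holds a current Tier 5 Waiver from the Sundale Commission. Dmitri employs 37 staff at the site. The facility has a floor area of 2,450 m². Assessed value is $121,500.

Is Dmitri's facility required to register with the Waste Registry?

Yes — Dmitri's facility must register with the Waste Registry.

Exception (a) is satisfied on its face — average daily discharge volume is 1270 litres, under the 1450 litres limit; the facility's floor area is 2,450 m², less than the 2,500 m² limit; the baseline figure is 414, below the 450 limit. However, paragraph (f) must be considered: (f) operates against (a): the qualifying period is 170 days, less than the 180 days limit. So (a) is unavailable.
Exception (b) does not apply: the reference index is 421, short of 441.
Exception (c) fails — discharge occurs on five days per week.
Exception (d): discharge is routed to a licensed treatment works; a current Tier 2 Registration is held; a current Tier A Clearance is held — every condition holds. But: (i) operates against (d): a current Tier 5 Waiver is held. (j) applies (the coverage ratio is 9%, under the 10% limit), but yields to (k): (k) is engaged — the facility is within 200 m of a designated waterway. (l) would limit (k) — a current Tier G Registration is held — but (m) sets (l) aside: (m) applies — a current General Clearance is held. (n), which would lift (m), does not operate here — there is no Provisional Clearance in force. (d) is therefore removed.
Exception (e) requires that the reportable unit count is at least 113; but the reportable unit count is 111, short of 113, so (e) is unavailable.
No exception applies. The general rule governs.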